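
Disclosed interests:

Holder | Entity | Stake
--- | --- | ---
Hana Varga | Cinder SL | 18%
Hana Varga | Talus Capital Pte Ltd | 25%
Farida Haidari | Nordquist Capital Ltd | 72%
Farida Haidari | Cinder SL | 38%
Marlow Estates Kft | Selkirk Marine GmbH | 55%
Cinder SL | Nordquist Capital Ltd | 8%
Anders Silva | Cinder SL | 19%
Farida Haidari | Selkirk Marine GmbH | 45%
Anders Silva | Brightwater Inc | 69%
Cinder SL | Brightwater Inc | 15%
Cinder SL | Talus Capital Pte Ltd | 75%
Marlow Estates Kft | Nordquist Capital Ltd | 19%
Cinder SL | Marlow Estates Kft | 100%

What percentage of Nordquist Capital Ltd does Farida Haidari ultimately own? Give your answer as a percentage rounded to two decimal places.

Farida reaches Nordquist along 3 paths.
Via Cinder → Marlow: 38% × 100% × 19% = 7.22%.
Direct stake: 72% = 72%.
Via Cinder: 38% × 8% = 3.04%.
Total: 7.22% + 72% + 3.04% = 82.26%.

82.26%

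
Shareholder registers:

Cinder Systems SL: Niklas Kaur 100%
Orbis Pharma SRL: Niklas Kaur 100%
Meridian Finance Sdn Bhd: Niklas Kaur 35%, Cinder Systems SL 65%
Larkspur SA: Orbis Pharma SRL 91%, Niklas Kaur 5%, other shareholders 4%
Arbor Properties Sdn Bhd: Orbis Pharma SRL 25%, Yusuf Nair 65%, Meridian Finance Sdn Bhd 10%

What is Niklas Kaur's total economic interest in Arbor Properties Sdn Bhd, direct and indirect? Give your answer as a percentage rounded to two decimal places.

Niklas reaches Arbor along 3 paths.
Via Orbis: 100% × 25% = 25%.
Via Meridian: 35% × 10% = 3.5%.
Via Cinder → Meridian: 100% × 65% × 10% = 6.5%.
Total: 25% + 3.5% + 6.5% = 35%.
Rounded: 35.00%.

35.00%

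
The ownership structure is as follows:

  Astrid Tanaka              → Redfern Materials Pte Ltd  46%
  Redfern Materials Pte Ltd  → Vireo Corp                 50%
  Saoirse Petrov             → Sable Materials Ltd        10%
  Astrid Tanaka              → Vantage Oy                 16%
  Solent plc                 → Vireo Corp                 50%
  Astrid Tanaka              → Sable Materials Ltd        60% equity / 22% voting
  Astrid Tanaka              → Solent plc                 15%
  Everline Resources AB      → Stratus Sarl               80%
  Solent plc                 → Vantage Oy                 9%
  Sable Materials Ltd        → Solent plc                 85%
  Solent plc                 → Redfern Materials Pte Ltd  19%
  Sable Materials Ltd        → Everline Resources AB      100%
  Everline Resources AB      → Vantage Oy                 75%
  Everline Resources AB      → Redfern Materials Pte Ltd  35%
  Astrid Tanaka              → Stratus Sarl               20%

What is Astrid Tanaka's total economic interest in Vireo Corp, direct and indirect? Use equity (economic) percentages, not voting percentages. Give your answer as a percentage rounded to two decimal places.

Astrid reaches Vireo along 6 paths.
Via Solent → Redfern: 15% × 19% × 50% = 1.425%.
Via Sable → Solent → Redfern: 60% × 85% × 19% × 50% = 4.845%.
Via Sable → Everline → Redfern: 60% × 100% × 35% × 50% = 10.5%.
Via Redfern: 46% × 50% = 23%.
Via Solent: 15% × 50% = 7.5%.
Via Sable → Solent: 60% × 85% × 50% = 25.5%.
Total: 1.425% + 4.845% + 10.5% + 23% + 7.5% + 25.5% = 72.77%.

72.77%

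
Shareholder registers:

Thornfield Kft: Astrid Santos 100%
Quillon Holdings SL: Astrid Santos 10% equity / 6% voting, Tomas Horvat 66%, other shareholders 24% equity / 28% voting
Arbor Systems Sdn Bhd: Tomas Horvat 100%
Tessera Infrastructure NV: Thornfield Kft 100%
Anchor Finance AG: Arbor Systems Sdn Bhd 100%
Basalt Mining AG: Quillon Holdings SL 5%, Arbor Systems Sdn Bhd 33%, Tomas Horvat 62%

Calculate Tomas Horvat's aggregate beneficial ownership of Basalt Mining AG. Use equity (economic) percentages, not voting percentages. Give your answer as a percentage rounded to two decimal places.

Tomas reaches Basalt along 3 paths.
Via Quillon: 66% × 5% = 3.3%.
Via Arbor: 100% × 33% = 33%.
Direct stake: 62% = 62%.
Total: 3.3% + 33% + 62% = 98.3%.
Rounded: 98.30%.

98.30%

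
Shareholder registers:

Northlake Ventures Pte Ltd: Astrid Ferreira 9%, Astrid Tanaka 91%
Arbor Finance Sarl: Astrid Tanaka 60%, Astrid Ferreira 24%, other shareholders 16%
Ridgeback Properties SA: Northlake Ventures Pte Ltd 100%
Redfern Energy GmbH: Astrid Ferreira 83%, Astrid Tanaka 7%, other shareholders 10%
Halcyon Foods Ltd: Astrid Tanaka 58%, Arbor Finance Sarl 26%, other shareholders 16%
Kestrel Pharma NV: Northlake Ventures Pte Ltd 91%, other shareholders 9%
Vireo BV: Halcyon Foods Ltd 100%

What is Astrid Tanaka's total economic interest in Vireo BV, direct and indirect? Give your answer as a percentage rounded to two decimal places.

73.60%

Astrid Tanaka reaches Vireo along 2 paths.
Via Halcyon: 58% × 100% = 58%.
Via Arbor → Halcyon: 60% × 26% × 100% = 15.6%.
Total: 58% + 15.6% = 73.6%.
Rounded: 73.60%.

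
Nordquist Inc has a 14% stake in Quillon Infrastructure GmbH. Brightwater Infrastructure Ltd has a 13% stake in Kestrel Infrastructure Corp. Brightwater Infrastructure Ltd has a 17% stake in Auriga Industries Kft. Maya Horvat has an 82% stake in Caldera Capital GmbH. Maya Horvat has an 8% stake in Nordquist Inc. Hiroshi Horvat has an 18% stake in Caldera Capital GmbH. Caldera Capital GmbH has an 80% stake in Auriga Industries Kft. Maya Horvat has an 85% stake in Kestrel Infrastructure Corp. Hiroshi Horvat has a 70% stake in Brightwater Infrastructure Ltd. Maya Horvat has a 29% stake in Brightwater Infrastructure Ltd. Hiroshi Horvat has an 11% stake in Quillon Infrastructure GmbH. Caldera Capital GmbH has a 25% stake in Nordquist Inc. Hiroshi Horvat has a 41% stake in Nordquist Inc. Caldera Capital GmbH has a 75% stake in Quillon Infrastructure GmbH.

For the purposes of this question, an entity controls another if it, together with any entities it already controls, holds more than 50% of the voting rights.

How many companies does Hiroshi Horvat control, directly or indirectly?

1

Hiroshi holds 70% of Brightwater, so Hiroshi controls Brightwater.
No other company's threshold is met.
Hiroshi controls 1 company.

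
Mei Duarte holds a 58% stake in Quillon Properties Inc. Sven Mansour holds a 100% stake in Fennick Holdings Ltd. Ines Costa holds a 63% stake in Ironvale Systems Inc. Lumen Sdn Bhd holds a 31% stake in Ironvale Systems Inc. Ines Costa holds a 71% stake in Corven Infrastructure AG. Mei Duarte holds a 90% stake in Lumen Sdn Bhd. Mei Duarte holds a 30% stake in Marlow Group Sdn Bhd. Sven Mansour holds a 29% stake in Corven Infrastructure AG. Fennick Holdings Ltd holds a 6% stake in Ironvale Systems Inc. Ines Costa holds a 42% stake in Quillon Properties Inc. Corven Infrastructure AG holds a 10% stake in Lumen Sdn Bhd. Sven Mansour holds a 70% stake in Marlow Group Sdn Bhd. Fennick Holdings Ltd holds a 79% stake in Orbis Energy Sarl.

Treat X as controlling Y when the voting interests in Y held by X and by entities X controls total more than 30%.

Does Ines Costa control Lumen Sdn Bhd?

No

Ines holds 71% of Corven, so Ines controls Corven.
Ines holds 63% of Ironvale, so Ines controls Ironvale.
Ines holds 42% of Quillon, so Ines controls Quillon.
In Lumen, Ines's side holds only 10%, not > 30%.
So Ines does not control Lumen.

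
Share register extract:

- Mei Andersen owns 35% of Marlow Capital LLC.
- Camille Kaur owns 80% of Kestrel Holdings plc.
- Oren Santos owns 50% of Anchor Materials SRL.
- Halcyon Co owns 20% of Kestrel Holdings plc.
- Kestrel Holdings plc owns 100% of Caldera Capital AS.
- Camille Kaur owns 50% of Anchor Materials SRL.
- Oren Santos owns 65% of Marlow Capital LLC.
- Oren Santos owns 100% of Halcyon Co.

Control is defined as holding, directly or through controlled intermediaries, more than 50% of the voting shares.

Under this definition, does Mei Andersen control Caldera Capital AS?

No

Mei's largest direct stake is 35% in Marlow, which does not meet the threshold, so Mei controls no company.
Neither Mei nor any entity Mei controls holds any voting interest in Caldera.
So Mei does not control Caldera.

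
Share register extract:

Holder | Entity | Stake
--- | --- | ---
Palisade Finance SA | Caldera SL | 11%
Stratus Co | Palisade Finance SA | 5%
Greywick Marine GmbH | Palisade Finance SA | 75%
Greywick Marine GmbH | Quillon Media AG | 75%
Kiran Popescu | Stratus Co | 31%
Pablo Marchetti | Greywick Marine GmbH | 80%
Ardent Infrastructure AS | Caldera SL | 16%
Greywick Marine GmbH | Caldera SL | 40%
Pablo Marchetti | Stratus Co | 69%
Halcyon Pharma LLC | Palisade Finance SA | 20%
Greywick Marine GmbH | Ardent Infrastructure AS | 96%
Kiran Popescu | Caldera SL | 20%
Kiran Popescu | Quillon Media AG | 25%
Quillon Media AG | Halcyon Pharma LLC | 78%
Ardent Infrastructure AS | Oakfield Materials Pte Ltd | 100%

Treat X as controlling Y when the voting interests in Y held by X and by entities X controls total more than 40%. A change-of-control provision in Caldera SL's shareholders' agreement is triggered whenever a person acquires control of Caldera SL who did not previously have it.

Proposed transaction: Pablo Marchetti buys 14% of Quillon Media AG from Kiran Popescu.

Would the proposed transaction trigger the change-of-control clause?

No

The purchase adds only to Pablo's holdings (Kiran's stake shrinks), so Pablo is the only person who could newly come to control Caldera.
Pablo holds 80% of Greywick, so Pablo controls Greywick.
Pablo holds 69% of Stratus, so Pablo controls Stratus.
Greywick holds 75% of Quillon, so Pablo controls Quillon.
Quillon holds 78% of Halcyon, so Pablo controls Halcyon.
Halcyon and Greywick and Stratus together hold 20% + 75% + 5% = 100% of Palisade, so Pablo controls Palisade.
Greywick holds 96% of Ardent, so Pablo controls Ardent.
Ardent and Greywick and Palisade together hold 16% + 40% + 11% = 67% of Caldera, so Pablo controls Caldera.
So Pablo already controls Caldera before the transaction.
After the purchase, Pablo holds 14% of Quillon directly, and Kiran's stake falls to 11%.
Pablo controlled Caldera already, so this is not a new person acquiring control; every other person's position is unchanged or reduced.
No new person acquires control, so the clause is not triggered.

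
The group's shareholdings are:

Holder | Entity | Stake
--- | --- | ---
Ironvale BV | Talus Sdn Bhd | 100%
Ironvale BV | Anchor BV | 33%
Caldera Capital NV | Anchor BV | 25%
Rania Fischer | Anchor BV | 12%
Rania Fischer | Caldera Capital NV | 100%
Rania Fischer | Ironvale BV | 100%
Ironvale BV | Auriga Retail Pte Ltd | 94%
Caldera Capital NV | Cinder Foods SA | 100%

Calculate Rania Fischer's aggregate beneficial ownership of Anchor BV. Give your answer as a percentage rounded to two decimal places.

70.00%

Rania reaches Anchor along 3 paths.
Via Caldera: 100% × 25% = 25%.
Direct stake: 12% = 12%.
Via Ironvale: 100% × 33% = 33%.
Total: 25% + 12% + 33% = 70%.
Rounded: 70.00%.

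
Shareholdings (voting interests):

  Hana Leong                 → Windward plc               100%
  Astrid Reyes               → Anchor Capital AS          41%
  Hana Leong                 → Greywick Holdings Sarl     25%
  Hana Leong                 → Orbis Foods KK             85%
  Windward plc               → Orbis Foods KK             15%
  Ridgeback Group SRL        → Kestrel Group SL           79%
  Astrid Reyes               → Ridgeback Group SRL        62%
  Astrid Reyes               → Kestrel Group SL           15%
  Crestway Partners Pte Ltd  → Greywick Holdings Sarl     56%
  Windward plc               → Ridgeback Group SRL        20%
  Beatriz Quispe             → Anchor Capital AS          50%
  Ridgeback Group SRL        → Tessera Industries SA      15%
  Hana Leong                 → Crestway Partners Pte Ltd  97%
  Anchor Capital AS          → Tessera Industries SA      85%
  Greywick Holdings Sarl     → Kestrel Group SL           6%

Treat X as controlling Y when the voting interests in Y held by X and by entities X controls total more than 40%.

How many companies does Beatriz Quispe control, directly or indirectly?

2

Beatriz holds 50% of Anchor, so Beatriz controls Anchor.
Anchor holds 85% of Tessera, so Beatriz controls Tessera.
No other company's threshold is met.
Beatriz controls 2 companies.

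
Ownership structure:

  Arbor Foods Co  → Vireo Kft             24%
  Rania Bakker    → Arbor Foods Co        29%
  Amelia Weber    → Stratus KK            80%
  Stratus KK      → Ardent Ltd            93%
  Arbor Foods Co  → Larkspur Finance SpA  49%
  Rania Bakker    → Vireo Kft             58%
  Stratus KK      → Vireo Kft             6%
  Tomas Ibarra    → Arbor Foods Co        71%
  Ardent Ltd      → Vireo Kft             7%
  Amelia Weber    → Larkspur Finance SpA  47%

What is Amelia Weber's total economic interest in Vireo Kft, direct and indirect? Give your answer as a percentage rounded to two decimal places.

10.01%

Amelia reaches Vireo along 2 paths.
Via Stratus: 80% × 6% = 4.8%.
Via Stratus → Ardent: 80% × 93% × 7% = 5.208%.
Total: 4.8% + 5.208% = 10.008%.
Rounded: 10.01%.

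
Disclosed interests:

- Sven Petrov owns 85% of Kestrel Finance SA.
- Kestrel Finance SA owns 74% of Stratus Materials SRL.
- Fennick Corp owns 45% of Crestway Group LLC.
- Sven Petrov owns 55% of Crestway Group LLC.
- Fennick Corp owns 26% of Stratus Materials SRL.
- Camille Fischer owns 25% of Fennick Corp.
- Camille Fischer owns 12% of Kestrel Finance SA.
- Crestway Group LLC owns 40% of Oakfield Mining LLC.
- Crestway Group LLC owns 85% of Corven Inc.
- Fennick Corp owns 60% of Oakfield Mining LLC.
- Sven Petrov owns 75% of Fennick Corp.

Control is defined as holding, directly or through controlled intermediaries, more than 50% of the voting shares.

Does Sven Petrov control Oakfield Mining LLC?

Sven holds 75% of Fennick, so Sven controls Fennick.
Fennick and Sven together hold 45% + 55% = 100% of Crestway, so Sven controls Crestway.
Fennick and Crestway together hold 60% + 40% = 100% of Oakfield, so Sven controls Oakfield.

Yes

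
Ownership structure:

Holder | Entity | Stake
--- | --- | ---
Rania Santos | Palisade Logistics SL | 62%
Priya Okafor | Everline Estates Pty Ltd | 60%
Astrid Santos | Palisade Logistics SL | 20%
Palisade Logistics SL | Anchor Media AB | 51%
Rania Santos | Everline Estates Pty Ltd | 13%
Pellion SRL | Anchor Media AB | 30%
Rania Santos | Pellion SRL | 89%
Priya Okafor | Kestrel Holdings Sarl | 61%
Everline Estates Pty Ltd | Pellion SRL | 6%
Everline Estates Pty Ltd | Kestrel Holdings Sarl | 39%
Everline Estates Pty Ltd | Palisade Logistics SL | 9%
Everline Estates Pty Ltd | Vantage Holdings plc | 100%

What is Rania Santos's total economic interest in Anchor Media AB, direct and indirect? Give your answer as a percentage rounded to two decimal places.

59.15%

Rania reaches Anchor along 4 paths.
Via Everline → Pellion: 13% × 6% × 30% = 0.234%.
Via Pellion: 89% × 30% = 26.7%.
Via Everline → Palisade: 13% × 9% × 51% = 0.5967%.
Via Palisade: 62% × 51% = 31.62%.
Total: 0.234% + 26.7% + 0.5967% + 31.62% = 59.1507%.
Rounded: 59.15%.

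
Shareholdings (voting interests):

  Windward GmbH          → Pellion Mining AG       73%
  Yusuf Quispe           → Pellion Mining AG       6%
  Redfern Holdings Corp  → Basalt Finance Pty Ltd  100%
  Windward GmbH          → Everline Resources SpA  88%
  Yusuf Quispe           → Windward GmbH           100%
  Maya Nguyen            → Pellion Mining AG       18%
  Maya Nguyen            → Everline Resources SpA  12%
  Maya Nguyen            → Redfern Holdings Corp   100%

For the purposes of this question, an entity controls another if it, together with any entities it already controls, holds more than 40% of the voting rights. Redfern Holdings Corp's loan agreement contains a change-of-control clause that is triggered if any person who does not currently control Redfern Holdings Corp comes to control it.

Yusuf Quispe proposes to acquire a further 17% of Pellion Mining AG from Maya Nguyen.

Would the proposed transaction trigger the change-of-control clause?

The purchase adds only to Yusuf's holdings (Maya's stake shrinks), so Yusuf is the only person who could newly come to control Redfern.
Yusuf holds 100% of Windward, so Yusuf controls Windward.
Windward and Yusuf together hold 73% + 6% = 79% of Pellion, so Yusuf controls Pellion.
Windward holds 88% of Everline, so Yusuf controls Everline.
Neither Yusuf nor any entity Yusuf controls holds any voting interest in Redfern.
So before the transaction, Yusuf does not control Redfern.
After the purchase, Yusuf's direct stake in Pellion rises to 6% + 17% = 23%, and Maya's stake falls to 1%.
Windward and Yusuf together hold 73% + 23% = 96% of Pellion, so Yusuf controls Pellion.
After the transaction, neither Yusuf nor any entity Yusuf controls holds a voting interest in Redfern, so Yusuf still does not control it.
No new person acquires control, so the clause is not triggered.

No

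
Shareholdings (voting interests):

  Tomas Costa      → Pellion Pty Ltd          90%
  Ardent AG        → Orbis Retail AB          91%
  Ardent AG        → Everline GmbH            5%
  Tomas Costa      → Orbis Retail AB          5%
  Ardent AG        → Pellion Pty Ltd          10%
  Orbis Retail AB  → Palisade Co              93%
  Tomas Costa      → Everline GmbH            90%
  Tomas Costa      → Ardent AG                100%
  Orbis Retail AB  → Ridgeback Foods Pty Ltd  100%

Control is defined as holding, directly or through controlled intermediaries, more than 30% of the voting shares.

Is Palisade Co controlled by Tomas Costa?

Yes

Tomas holds 100% of Ardent, so Tomas controls Ardent.
Ardent and Tomas together hold 91% + 5% = 96% of Orbis, so Tomas controls Orbis.
Orbis holds 93% of Palisade, so Tomas controls Palisade.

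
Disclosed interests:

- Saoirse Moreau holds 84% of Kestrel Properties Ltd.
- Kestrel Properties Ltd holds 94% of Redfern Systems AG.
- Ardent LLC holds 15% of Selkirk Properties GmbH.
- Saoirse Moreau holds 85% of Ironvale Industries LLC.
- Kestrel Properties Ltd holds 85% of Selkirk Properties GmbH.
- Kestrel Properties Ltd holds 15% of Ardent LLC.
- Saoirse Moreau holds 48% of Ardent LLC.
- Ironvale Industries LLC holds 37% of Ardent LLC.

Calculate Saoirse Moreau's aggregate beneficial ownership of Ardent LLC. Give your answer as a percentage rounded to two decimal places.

Saoirse reaches Ardent along 3 paths.
Direct stake: 48% = 48%.
Via Kestrel: 84% × 15% = 12.6%.
Via Ironvale: 85% × 37% = 31.45%.
Total: 48% + 12.6% + 31.45% = 92.05%.

92.05%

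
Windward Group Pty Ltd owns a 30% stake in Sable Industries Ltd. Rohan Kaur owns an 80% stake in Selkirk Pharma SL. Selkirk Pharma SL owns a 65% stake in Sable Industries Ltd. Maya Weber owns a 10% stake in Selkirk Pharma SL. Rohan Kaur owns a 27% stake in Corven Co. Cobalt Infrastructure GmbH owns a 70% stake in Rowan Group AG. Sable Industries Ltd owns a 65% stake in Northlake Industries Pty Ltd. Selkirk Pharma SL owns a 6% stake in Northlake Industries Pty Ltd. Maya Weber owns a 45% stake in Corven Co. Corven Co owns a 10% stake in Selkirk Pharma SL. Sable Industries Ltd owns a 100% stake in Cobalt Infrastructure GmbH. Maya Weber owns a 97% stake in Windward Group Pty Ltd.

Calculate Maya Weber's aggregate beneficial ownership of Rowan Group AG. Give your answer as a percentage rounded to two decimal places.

Maya reaches Rowan along 3 paths.
Via Corven → Selkirk → Sable → Cobalt: 45% × 10% × 65% × 100% × 70% = 2.0475%.
Via Selkirk → Sable → Cobalt: 10% × 65% × 100% × 70% = 4.55%.
Via Windward → Sable → Cobalt: 97% × 30% × 100% × 70% = 20.37%.
Total: 2.0475% + 4.55% + 20.37% = 26.9675%.
Rounded: 26.97%.

26.97%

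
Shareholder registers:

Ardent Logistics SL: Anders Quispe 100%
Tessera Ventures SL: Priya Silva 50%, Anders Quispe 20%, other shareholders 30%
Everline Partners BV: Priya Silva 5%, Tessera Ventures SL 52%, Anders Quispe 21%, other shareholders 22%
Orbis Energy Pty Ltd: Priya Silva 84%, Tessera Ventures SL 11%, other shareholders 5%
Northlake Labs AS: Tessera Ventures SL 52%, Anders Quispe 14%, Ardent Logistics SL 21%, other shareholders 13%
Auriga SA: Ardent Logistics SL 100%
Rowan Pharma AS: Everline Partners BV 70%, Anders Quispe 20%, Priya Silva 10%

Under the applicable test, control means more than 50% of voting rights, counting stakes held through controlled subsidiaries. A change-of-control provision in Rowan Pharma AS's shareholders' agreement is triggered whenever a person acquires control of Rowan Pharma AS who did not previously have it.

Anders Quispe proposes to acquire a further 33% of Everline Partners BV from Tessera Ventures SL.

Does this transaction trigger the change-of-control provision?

The purchase adds only to Anders's holdings (Tessera's stake shrinks), so Anders is the only person who could newly come to control Rowan.
Anders holds 100% of Ardent, so Anders controls Ardent.
Ardent holds 100% of Auriga, so Anders controls Auriga.
In Rowan, Anders's side holds only 20%, not > 50%.
So before the transaction, Anders does not control Rowan.
After the purchase, Anders's direct stake in Everline rises to 21% + 33% = 54%, and Tessera's stake falls to 19%.
Anders holds 54% of Everline, so Anders controls Everline.
Everline and Anders together hold 70% + 20% = 90% of Rowan, so Anders controls Rowan.
Anders did not control Rowan before and does after, so the clause is triggered.

Yes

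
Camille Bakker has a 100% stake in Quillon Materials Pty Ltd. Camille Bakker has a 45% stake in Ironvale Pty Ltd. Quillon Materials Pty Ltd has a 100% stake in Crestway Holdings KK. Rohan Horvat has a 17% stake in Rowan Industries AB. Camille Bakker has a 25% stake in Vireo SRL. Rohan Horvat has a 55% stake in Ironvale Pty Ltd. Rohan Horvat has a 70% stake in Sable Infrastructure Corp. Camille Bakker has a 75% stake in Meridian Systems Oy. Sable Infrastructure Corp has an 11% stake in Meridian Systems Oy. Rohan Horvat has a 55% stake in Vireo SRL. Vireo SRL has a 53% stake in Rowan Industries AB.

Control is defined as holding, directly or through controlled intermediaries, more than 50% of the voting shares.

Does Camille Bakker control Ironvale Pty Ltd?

Camille holds 75% of Meridian, so Camille controls Meridian.
Camille holds 100% of Quillon, so Camille controls Quillon.
Quillon holds 100% of Crestway, so Camille controls Crestway.
In Ironvale, Camille's side holds only 45%, not > 50%.
So Camille does not control Ironvale.

No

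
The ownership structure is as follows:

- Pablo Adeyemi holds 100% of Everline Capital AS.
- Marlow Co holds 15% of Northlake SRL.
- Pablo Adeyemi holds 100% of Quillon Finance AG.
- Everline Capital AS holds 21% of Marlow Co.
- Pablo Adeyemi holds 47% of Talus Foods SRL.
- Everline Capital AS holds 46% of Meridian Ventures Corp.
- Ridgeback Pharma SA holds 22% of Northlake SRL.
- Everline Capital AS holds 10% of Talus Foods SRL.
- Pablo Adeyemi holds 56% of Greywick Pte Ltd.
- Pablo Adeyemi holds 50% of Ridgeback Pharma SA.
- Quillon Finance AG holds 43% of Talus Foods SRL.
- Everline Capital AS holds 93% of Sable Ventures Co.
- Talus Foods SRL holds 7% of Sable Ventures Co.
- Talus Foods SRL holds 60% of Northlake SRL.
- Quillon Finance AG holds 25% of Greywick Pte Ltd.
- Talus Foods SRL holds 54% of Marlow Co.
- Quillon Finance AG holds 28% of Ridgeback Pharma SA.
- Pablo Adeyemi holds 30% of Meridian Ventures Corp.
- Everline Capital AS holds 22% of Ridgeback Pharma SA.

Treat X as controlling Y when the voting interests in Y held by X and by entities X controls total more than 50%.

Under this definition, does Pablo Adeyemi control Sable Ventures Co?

Pablo holds 100% of Everline, so Pablo controls Everline.
Pablo holds 100% of Quillon, so Pablo controls Quillon.
Pablo and Quillon and Everline together hold 47% + 43% + 10% = 100% of Talus, so Pablo controls Talus.
Talus and Everline together hold 7% + 93% = 100% of Sable, so Pablo controls Sable.

Yes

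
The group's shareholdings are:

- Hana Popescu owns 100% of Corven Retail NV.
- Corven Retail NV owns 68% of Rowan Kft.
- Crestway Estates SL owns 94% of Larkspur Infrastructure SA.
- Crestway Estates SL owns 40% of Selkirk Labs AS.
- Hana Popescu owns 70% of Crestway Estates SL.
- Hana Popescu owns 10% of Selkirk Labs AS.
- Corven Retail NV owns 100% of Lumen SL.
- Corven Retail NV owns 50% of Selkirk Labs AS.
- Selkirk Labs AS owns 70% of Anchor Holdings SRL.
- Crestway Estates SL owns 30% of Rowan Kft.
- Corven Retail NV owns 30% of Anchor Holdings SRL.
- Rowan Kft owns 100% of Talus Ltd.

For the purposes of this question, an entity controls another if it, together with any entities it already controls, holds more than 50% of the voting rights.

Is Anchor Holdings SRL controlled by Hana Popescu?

Hana holds 70% of Crestway, so Hana controls Crestway.
Hana holds 100% of Corven, so Hana controls Corven.
Hana and Corven and Crestway together hold 10% + 50% + 40% = 100% of Selkirk, so Hana controls Selkirk.
Corven and Selkirk together hold 30% + 70% = 100% of Anchor, so Hana controls Anchor.

Yes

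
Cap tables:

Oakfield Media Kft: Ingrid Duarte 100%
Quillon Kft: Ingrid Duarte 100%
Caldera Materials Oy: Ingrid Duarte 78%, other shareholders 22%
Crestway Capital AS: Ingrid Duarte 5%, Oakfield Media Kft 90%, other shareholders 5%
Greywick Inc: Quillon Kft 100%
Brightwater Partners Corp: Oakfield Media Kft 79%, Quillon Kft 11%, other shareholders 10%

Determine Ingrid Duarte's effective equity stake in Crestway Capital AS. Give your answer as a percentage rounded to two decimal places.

Ingrid reaches Crestway along 2 paths.
Direct stake: 5% = 5%.
Via Oakfield: 100% × 90% = 90%.
Total: 5% + 90% = 95%.
Rounded: 95.00%.

95.00%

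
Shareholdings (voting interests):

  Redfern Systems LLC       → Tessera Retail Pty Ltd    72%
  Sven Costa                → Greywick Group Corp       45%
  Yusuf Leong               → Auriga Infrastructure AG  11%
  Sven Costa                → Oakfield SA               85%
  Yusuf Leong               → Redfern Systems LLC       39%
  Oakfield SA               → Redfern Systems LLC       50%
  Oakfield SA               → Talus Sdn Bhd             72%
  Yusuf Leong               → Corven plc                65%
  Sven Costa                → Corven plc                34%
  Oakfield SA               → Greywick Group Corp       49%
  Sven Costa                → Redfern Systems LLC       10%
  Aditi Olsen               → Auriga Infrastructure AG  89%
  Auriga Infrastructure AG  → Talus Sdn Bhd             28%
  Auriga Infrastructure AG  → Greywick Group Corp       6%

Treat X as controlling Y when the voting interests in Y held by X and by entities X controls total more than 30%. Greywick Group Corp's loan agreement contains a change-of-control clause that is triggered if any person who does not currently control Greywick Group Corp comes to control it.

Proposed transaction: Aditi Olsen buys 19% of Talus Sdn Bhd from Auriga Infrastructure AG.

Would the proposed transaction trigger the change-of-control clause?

No

The purchase adds only to Aditi's holdings (Auriga's stake shrinks), so Aditi is the only person who could newly come to control Greywick.
Aditi holds 89% of Auriga, so Aditi controls Auriga.
In Greywick, Aditi's side holds only 6%, not > 30%.
So before the transaction, Aditi does not control Greywick.
After the purchase, Aditi holds 19% of Talus directly, and Auriga's stake falls to 9%.
Aditi's side now holds 9% + 19% = 28% of Talus, not > 30%, so Aditi still does not control Talus.
After the transaction, Aditi's side holds 6% of Greywick, not > 30%, so Aditi still does not control Greywick.
No new person acquires control, so the clause is not triggered.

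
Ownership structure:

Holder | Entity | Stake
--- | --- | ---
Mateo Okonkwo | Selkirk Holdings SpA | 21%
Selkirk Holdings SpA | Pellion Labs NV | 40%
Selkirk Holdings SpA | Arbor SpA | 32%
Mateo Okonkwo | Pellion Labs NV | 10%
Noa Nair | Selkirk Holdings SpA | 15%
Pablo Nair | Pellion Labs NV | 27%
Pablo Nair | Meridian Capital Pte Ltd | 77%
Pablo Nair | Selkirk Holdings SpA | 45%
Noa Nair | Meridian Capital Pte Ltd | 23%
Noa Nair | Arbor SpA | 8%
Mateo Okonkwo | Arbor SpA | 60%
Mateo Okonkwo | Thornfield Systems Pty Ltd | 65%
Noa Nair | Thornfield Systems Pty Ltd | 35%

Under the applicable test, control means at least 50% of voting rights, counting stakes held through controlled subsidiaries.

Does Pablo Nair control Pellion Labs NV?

Pablo holds 77% of Meridian, so Pablo controls Meridian.
In Pellion, Pablo's side holds only 27%, not ≥ 50%.
So Pablo does not control Pellion.

No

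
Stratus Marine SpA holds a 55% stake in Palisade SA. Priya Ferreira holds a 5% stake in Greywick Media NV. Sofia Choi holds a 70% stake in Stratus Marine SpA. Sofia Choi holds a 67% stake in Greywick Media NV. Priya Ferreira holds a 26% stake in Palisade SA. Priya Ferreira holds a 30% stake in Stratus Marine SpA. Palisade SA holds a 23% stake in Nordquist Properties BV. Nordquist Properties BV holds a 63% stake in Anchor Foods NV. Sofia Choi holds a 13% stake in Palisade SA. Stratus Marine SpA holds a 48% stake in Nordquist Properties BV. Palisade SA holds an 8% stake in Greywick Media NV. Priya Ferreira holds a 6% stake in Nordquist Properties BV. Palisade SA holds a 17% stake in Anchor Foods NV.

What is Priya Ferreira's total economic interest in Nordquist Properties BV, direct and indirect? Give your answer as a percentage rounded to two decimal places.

30.18%

Priya reaches Nordquist along 4 paths.
Via Stratus → Palisade: 30% × 55% × 23% = 3.795%.
Via Palisade: 26% × 23% = 5.98%.
Via Stratus: 30% × 48% = 14.4%.
Direct stake: 6% = 6%.
Total: 3.795% + 5.98% + 14.4% + 6% = 30.175%.
Rounded: 30.18%.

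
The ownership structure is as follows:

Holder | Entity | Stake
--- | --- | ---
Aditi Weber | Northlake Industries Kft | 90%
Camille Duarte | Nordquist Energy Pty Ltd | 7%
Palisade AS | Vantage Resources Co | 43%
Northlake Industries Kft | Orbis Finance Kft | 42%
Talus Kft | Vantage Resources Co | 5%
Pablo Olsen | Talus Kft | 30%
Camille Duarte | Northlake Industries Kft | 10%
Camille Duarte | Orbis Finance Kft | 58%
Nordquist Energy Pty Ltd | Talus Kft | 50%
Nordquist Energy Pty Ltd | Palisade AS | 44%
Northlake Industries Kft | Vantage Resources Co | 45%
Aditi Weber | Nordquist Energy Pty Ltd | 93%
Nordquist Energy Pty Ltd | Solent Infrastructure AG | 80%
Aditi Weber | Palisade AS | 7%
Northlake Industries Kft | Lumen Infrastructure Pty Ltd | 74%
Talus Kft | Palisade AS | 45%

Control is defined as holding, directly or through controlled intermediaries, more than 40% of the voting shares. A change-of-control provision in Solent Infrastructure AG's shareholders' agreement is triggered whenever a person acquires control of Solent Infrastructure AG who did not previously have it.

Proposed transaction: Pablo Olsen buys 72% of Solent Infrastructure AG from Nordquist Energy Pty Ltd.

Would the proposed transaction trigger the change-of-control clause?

Yes

The purchase adds only to Pablo's holdings (Nordquist's stake shrinks), so Pablo is the only person who could newly come to control Solent.
Pablo's largest direct stake is 30% in Talus, which does not meet the threshold, so Pablo controls no company.
Neither Pablo nor any entity Pablo controls holds any voting interest in Solent.
So before the transaction, Pablo does not control Solent.
After the purchase, Pablo holds 72% of Solent directly, and Nordquist's stake falls to 8%.
Pablo holds 72% of Solent, so Pablo controls Solent.
Pablo did not control Solent before and does after, so the clause is triggered.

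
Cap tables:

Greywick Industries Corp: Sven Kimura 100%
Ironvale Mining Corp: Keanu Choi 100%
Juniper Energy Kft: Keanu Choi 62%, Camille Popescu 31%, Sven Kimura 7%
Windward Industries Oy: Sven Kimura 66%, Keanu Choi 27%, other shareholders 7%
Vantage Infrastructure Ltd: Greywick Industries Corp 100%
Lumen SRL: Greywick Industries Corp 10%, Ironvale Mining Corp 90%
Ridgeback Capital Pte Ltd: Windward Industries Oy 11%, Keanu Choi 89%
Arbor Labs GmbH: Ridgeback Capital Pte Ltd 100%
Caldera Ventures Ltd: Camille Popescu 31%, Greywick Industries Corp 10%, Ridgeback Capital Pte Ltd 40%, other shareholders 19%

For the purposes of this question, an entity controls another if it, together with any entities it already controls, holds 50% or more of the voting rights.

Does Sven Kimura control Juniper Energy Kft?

Sven holds 100% of Greywick, so Sven controls Greywick.
Sven holds 66% of Windward, so Sven controls Windward.
Greywick holds 100% of Vantage, so Sven controls Vantage.
In Juniper, Sven's side holds only 7%, not ≥ 50%.
So Sven does not control Juniper.

No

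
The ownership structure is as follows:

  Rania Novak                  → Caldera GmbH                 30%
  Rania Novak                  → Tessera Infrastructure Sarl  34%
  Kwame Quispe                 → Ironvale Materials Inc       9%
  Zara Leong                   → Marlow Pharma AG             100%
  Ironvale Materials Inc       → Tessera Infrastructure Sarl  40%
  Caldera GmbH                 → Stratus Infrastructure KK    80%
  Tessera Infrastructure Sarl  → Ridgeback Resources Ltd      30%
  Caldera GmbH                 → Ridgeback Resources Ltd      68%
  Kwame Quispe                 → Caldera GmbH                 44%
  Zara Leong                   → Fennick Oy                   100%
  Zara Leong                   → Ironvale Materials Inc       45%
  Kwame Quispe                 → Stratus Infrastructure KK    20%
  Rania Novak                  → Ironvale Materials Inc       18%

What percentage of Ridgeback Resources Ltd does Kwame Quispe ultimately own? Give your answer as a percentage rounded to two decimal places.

Kwame reaches Ridgeback along 2 paths.
Via Ironvale → Tessera: 9% × 40% × 30% = 1.08%.
Via Caldera: 44% × 68% = 29.92%.
Total: 1.08% + 29.92% = 31%.
Rounded: 31.00%.

31.00%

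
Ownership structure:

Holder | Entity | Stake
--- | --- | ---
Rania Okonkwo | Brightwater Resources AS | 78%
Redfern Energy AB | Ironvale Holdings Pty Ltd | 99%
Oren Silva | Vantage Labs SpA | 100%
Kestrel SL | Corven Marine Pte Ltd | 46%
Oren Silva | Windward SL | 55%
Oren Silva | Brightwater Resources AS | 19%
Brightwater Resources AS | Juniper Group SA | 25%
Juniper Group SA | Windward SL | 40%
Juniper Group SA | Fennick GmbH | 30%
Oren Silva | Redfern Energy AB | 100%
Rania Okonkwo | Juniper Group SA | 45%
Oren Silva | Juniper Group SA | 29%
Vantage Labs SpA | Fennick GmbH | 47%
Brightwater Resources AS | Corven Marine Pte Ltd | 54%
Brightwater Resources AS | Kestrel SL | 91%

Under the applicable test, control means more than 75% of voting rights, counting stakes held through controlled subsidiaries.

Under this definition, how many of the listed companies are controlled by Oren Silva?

Oren holds 100% of Vantage, so Oren controls Vantage.
Oren holds 100% of Redfern, so Oren controls Redfern.
Redfern holds 99% of Ironvale, so Oren controls Ironvale.
No other company's threshold is met.
Oren controls 3 companies.

3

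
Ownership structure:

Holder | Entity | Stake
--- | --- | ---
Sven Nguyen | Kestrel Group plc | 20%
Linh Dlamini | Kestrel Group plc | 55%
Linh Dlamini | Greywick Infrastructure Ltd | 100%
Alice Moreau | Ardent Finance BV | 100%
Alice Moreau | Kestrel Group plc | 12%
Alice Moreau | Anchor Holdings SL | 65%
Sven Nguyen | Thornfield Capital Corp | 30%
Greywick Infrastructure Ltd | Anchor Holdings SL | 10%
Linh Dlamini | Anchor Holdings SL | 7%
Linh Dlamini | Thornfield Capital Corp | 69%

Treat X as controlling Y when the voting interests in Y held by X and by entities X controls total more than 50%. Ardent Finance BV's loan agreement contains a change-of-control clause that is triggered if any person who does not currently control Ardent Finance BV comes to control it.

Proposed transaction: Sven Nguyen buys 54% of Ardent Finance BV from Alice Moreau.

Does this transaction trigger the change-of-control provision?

Yes

The purchase adds only to Sven's holdings (Alice's stake shrinks), so Sven is the only person who could newly come to control Ardent.
Sven's largest direct stake is 30% in Thornfield, which does not meet the threshold, so Sven controls no company.
Neither Sven nor any entity Sven controls holds any voting interest in Ardent.
So before the transaction, Sven does not control Ardent.
After the purchase, Sven holds 54% of Ardent directly, and Alice's stake falls to 46%.
Sven holds 54% of Ardent, so Sven controls Ardent.
Sven did not control Ardent before and does after, so the clause is triggered.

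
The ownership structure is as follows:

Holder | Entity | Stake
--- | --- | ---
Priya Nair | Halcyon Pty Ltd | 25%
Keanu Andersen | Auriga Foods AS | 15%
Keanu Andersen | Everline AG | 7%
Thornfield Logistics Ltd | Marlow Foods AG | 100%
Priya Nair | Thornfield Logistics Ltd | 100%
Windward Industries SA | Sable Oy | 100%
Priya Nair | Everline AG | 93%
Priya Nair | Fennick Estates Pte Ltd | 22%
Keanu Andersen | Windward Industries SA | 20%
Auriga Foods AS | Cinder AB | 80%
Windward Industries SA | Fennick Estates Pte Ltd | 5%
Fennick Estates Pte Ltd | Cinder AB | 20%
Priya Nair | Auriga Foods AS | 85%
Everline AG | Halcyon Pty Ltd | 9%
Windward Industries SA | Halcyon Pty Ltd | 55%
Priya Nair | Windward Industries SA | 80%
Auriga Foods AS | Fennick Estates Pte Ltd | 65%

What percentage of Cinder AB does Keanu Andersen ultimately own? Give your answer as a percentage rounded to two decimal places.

14.15%

Keanu reaches Cinder along 3 paths.
Via Auriga → Fennick: 15% × 65% × 20% = 1.95%.
Via Windward → Fennick: 20% × 5% × 20% = 0.2%.
Via Auriga: 15% × 80% = 12%.
Total: 1.95% + 0.2% + 12% = 14.15%.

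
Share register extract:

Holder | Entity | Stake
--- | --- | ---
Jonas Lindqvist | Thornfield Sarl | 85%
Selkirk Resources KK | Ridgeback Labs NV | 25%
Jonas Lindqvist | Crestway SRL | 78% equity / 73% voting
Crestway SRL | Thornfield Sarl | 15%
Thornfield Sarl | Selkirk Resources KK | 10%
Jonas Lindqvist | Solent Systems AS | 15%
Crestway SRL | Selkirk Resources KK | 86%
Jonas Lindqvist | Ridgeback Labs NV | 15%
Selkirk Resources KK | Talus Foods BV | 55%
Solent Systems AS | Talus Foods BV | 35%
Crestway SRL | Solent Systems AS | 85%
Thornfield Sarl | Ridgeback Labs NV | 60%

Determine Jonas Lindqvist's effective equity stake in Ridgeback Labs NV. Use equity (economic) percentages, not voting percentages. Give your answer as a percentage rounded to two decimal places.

92.21%

Jonas reaches Ridgeback along 6 paths.
Direct stake: 15% = 15%.
Via Crestway → Thornfield: 78% × 15% × 60% = 7.02%.
Via Thornfield: 85% × 60% = 51%.
Via Crestway → Selkirk: 78% × 86% × 25% = 16.77%.
Via Crestway → Thornfield → Selkirk: 78% × 15% × 10% × 25% = 0.2925%.
Via Thornfield → Selkirk: 85% × 10% × 25% = 2.125%.
Total: 15% + 7.02% + 51% + 16.77% + 0.2925% + 2.125% = 92.2075%.
Rounded: 92.21%.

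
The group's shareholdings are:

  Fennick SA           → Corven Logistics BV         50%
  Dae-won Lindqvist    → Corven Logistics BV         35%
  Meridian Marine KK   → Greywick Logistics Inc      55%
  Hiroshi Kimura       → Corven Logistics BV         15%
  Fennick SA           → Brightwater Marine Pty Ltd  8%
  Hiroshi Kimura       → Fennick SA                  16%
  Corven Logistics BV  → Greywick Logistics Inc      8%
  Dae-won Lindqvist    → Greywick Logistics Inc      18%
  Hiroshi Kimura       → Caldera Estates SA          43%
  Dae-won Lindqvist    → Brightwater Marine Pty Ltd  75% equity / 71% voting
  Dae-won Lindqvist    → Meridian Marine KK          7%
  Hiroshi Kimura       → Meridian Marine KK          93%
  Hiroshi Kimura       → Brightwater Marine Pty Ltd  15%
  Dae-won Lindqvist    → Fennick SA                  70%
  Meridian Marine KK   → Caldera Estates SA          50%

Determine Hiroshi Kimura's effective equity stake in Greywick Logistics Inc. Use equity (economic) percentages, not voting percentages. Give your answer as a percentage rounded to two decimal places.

52.99%

Hiroshi reaches Greywick along 3 paths.
Via Meridian: 93% × 55% = 51.15%.
Via Fennick → Corven: 16% × 50% × 8% = 0.64%.
Via Corven: 15% × 8% = 1.2%.
Total: 51.15% + 0.64% + 1.2% = 52.99%.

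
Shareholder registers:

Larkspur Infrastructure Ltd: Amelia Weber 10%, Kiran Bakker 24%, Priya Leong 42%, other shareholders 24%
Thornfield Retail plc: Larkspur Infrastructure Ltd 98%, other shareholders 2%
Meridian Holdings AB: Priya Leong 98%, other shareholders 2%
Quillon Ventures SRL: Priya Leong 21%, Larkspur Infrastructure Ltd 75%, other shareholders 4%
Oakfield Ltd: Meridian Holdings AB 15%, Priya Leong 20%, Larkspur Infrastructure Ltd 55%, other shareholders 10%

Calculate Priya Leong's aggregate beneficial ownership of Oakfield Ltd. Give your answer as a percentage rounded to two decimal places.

57.80%

Priya reaches Oakfield along 3 paths.
Via Meridian: 98% × 15% = 14.7%.
Direct stake: 20% = 20%.
Via Larkspur: 42% × 55% = 23.1%.
Total: 14.7% + 20% + 23.1% = 57.8%.
Rounded: 57.80%.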